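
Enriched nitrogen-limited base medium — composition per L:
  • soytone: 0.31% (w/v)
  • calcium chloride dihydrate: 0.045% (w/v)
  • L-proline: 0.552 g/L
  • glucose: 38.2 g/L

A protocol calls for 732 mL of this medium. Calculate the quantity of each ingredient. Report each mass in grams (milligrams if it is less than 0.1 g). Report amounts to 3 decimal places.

Scale factor relative to 1 L: 0.732.
soytone: 0.31% w/v = 3.1 g/L → 3.1 × 0.732 L = 2.269 g
calcium chloride dihydrate: 0.045% w/v = 0.45 g/L → 0.45 × 0.732 L = 0.329 g
L-proline: 0.552 g/L × 0.732 L = 0.404 g
glucose: 38.2 g/L × 0.732 L = 27.962 g

soytone 2.269 g; calcium chloride dihydrate 0.329 g; L-proline 0.404 g; glucose 27.962 g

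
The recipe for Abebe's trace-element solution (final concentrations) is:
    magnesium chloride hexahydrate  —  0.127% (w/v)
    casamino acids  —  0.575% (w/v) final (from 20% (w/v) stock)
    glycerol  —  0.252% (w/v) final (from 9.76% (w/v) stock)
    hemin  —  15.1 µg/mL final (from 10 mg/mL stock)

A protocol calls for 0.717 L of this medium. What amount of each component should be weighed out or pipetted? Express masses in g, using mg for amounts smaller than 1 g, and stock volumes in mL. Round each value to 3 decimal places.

Working volume: 0.717 L.
magnesium chloride hexahydrate: 0.127 g per 100 mL × 717 mL ÷ 100 = 0.91059 g = 910.590 mg
casamino acids: V = C2·V2/C1 = 0.575% ÷ 20% × 717 mL = 20.614 mL
glycerol: C1V1 = C2V2 → 0.252% ÷ 9.76% × 717 mL = 18.513 mL
hemin: dilute stock: 15.1 µg/mL × 717 mL ÷ 10000 µg/mL = 1.083 mL

magnesium chloride hexahydrate 910.590 mg; casamino acids 20.614 mL; glycerol 18.513 mL; hemin 1.083 mL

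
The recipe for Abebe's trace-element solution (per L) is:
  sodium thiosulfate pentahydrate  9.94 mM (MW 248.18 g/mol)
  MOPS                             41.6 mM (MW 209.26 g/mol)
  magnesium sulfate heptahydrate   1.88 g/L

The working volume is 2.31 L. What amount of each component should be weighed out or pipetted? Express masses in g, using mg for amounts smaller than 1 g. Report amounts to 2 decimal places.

Working volume: 2.31 L.
sodium thiosulfate pentahydrate: 9.94 mmol/L × 248.18 g/mol × 2.31 L ÷ 1000 = 5.70 g
MOPS: 41.6 mmol/L × 209.26 g/mol × 2.31 L ÷ 1000 = 20.11 g
magnesium sulfate heptahydrate: 1.88 g/L × 2.31 L = 4.34 g

sodium thiosulfate pentahydrate 5.70 g; MOPS 20.11 g; magnesium sulfate heptahydrate 4.34 g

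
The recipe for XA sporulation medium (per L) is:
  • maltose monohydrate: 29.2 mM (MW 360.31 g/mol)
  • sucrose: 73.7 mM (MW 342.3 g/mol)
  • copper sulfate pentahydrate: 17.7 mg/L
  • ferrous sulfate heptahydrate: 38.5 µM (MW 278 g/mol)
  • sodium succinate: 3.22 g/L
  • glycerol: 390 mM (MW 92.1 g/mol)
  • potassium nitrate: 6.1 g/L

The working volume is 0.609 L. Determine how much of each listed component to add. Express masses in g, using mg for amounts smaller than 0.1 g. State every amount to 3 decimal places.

Scale factor relative to 1 L: 0.609.
maltose monohydrate: 29.2 mmol/L × 360.31 g/mol × 0.609 L ÷ 1000 = 6.407 g
sucrose: 73.7 mmol/L × 342.3 g/mol × 0.609 L ÷ 1000 = 15.364 g
copper sulfate pentahydrate: 17.7 mg/L × 0.609 L = 10.779 mg
ferrous sulfate heptahydrate: 38.5 µmol/L × 278 g/mol × 0.609 L ÷ 1000 = 6.518 mg
sodium succinate: 3.22 g/L × 0.609 L = 1.961 g
glycerol: 390 mmol/L × 92.1 g/mol × 0.609 L ÷ 1000 = 21.875 g
potassium nitrate: 6.1 g/L × 0.609 L = 3.715 g

maltose monohydrate 6.407 g; sucrose 15.364 g; copper sulfate pentahydrate 10.779 mg; ferrous sulfate heptahydrate 6.518 mg; sodium succinate 1.961 g; glycerol 21.875 g; potassium nitrate 3.715 g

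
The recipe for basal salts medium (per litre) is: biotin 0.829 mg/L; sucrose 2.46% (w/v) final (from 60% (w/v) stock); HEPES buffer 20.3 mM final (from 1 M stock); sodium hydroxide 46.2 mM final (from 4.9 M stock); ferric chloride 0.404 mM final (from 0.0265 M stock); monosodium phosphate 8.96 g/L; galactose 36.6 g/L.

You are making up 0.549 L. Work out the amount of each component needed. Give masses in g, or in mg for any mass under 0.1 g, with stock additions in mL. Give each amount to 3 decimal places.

Scale factor relative to 1 L: 0.549.
biotin: 0.829 mg/L × 0.549 L = 0.455 mg
sucrose: dilute stock: 2.46% ÷ 60% × 549 mL = 22.509 mL
HEPES buffer: V = C2·V2/C1 = 20.3 mM × 549 mL ÷ 1000 mM = 11.145 mL
sodium hydroxide: V = C2·V2/C1 = 46.2 mM × 549 mL ÷ 4900 mM = 5.176 mL
ferric chloride: C1V1 = C2V2 → 0.404 mM × 549 mL ÷ 26.5 mM = 8.370 mL
monosodium phosphate: 8.96 g/L × 0.549 L = 4.919 g
galactose: 36.6 g/L × 0.549 L = 20.093 g

biotin 0.455 mg; sucrose 22.509 mL; HEPES buffer 11.145 mL; sodium hydroxide 5.176 mL; ferric chloride 8.370 mL; monosodium phosphate 4.919 g; galactose 20.093 g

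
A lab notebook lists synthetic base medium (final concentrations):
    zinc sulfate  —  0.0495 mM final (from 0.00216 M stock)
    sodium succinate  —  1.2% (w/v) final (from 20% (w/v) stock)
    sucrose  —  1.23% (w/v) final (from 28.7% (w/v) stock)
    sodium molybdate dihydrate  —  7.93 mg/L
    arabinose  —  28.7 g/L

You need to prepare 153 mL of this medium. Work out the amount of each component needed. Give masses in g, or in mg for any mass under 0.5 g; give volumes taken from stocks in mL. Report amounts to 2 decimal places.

zinc sulfate 3.51 mL; sodium succinate 9.18 mL; sucrose 6.56 mL; sodium molybdate dihydrate 1.21 mg; arabinose 4.39 g

Scale factor relative to 1 L: 0.153.
zinc sulfate: C1V1 = C2V2 → 0.0495 mM × 153 mL ÷ 2.16 mM = 3.51 mL
sodium succinate: V = C2·V2/C1 = 1.2% ÷ 20% × 153 mL = 9.18 mL
sucrose: V = C2·V2/C1 = 1.23% ÷ 28.7% × 153 mL = 6.56 mL
sodium molybdate dihydrate: 7.93 mg/L × 0.153 L = 1.21 mg
arabinose: 28.7 g/L × 0.153 L = 4.39 g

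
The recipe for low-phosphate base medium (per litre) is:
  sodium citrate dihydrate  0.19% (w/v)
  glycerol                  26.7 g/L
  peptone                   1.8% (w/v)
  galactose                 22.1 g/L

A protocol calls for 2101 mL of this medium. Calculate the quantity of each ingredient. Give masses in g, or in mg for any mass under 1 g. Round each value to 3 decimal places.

Scale factor relative to 1 L: 2.101.
sodium citrate dihydrate: 0.19 g per 100 mL × 2101 mL ÷ 100 = 3.992 g
glycerol: 26.7 g/L × 2.101 L = 56.097 g
peptone: 1.8% w/v = 18 g/L → 18 × 2.101 L = 37.818 g
galactose: 22.1 g/L × 2.101 L = 46.432 g

sodium citrate dihydrate 3.992 g; glycerol 56.097 g; peptone 37.818 g; galactose 46.432 g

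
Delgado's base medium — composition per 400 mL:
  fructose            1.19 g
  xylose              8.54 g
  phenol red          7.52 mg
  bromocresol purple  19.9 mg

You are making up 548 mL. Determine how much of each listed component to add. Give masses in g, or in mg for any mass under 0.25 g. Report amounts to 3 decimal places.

Ratio of target to recipe volume: 548 / 400 = 1.37.
fructose: 1.19 g × (548 mL / 400 mL) = 1.630 g
xylose: 8.54 g × (548 mL / 400 mL) = 11.700 g
phenol red: 7.52 mg × (548 mL / 400 mL) = 10.302 mg
bromocresol purple: 19.9 mg × (548 mL / 400 mL) = 27.263 mg

fructose 1.630 g; xylose 11.700 g; phenol red 10.302 mg; bromocresol purple 27.263 mg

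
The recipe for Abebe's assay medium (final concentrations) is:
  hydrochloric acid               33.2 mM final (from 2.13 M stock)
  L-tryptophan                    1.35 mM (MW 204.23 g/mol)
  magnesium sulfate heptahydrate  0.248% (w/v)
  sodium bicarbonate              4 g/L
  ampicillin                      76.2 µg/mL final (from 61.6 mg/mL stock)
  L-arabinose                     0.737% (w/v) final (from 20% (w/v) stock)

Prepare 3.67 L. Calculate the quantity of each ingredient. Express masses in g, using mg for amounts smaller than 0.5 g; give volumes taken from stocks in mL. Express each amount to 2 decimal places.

Scale factor relative to 1 L: 3.67.
hydrochloric acid: C1V1 = C2V2 → 33.2 mM × 3670 mL ÷ 2130 mM = 57.20 mL
L-tryptophan: 1.35 mmol/L × 204.23 g/mol × 3.67 L ÷ 1000 = 1.01 g
magnesium sulfate heptahydrate: 0.248% w/v = 2.48 g/L → 2.48 × 3.67 L = 9.10 g
sodium bicarbonate: 4 g/L × 3.67 L = 14.68 g
ampicillin: V = C2·V2/C1 = 76.2 µg/mL × 3670 mL ÷ 61600 µg/mL = 4.54 mL
L-arabinose: C1V1 = C2V2 → 0.737% ÷ 20% × 3670 mL = 135.24 mL

hydrochloric acid 57.20 mL; L-tryptophan 1.01 g; magnesium sulfate heptahydrate 9.10 g; sodium bicarbonate 14.68 g; ampicillin 4.54 mL; L-arabinose 135.24 mL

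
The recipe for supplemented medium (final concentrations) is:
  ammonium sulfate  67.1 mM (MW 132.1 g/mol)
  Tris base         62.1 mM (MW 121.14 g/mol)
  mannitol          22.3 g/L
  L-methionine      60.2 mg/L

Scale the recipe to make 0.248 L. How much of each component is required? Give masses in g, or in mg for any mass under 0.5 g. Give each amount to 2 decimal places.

ammonium sulfate 2.20 g; Tris base 1.87 g; mannitol 5.53 g; L-methionine 14.93 mg

Scale factor relative to 1 L: 0.248.
ammonium sulfate: 67.1 mmol/L × 132.1 g/mol × 0.248 L ÷ 1000 = 2.20 g
Tris base: 62.1 mmol/L × 121.14 g/mol × 0.248 L ÷ 1000 = 1.87 g
mannitol: 22.3 g/L × 0.248 L = 5.53 g
L-methionine: 60.2 mg/L × 0.248 L = 14.93 mg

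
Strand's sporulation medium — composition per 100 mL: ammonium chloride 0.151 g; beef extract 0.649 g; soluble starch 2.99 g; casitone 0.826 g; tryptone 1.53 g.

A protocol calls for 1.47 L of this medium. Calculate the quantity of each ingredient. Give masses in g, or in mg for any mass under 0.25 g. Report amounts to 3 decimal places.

ammonium chloride 2.220 g; beef extract 9.540 g; soluble starch 43.953 g; casitone 12.142 g; tryptone 22.491 g

Ratio of target to recipe volume: 1470 / 100 = 14.7.
ammonium chloride: 0.151 g × (1470 mL / 100 mL) = 2.220 g
beef extract: 0.649 g × (1470 mL / 100 mL) = 9.540 g
soluble starch: 2.99 g × (1470 mL / 100 mL) = 43.953 g
casitone: 0.826 g × (1470 mL / 100 mL) = 12.142 g
tryptone: 1.53 g × (1470 mL / 100 mL) = 22.491 g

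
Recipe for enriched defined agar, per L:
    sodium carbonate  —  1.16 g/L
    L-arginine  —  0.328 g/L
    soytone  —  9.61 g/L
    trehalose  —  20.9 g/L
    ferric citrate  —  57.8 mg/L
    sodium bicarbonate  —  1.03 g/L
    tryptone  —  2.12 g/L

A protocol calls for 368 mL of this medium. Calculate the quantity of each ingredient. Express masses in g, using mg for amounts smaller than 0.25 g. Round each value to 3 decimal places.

Target volume = 368 mL = 0.368 L.
sodium carbonate: 1.16 g/L × 0.368 L = 0.427 g
L-arginine: 0.328 g/L × 0.368 L = 0.120704 g = 120.704 mg
soytone: 9.61 g/L × 0.368 L = 3.536 g
trehalose: 20.9 g/L × 0.368 L = 7.691 g
ferric citrate: 57.8 mg/L × 0.368 L = 21.270 mg
sodium bicarbonate: 1.03 g/L × 0.368 L = 0.379 g
tryptone: 2.12 g/L × 0.368 L = 0.780 g

sodium carbonate 0.427 g; L-arginine 120.704 mg; soytone 3.536 g; trehalose 7.691 g; ferric citrate 21.270 mg; sodium bicarbonate 0.379 g; tryptone 0.780 g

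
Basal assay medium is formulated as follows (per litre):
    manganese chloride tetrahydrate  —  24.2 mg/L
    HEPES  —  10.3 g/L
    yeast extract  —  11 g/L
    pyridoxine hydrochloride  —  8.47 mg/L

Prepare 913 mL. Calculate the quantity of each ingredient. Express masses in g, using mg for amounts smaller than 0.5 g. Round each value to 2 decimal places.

Working volume: 913 mL = 0.913 L.
manganese chloride tetrahydrate: 24.2 mg/L × 0.913 L = 22.09 mg
HEPES: 10.3 g/L × 0.913 L = 9.40 g
yeast extract: 11 g/L × 0.913 L = 10.04 g
pyridoxine hydrochloride: 8.47 mg/L × 0.913 L = 7.73 mg

manganese chloride tetrahydrate 22.09 mg; HEPES 9.40 g; yeast extract 10.04 g; pyridoxine hydrochloride 7.73 mg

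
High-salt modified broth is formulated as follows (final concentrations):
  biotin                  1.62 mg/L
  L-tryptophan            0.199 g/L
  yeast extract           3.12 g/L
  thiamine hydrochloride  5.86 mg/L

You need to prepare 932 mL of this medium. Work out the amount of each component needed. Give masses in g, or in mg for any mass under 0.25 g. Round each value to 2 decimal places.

biotin 1.51 mg; L-tryptophan 185.47 mg; yeast extract 2.91 g; thiamine hydrochloride 5.46 mg

Target volume = 932 mL = 0.932 L.
biotin: 1.62 mg/L × 0.932 L = 1.51 mg
L-tryptophan: 0.199 g/L × 0.932 L = 0.185468 g = 185.47 mg
yeast extract: 3.12 g/L × 0.932 L = 2.91 g
thiamine hydrochloride: 5.86 mg/L × 0.932 L = 5.46 mg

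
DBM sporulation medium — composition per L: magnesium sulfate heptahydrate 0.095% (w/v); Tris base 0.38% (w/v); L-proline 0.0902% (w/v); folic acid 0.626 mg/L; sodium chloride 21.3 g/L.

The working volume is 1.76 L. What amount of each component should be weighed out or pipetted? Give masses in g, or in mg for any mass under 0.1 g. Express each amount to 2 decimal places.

magnesium sulfate heptahydrate 1.67 g; Tris base 6.69 g; L-proline 1.59 g; folic acid 1.10 mg; sodium chloride 37.49 g

Scale factor relative to 1 L: 1.76.
magnesium sulfate heptahydrate: 0.095 g per 100 mL × 1760 mL ÷ 100 = 1.67 g
Tris base: 0.38 g per 100 mL × 1760 mL ÷ 100 = 6.69 g
L-proline: 0.0902% w/v = 0.902 g/L → 0.902 × 1.76 L = 1.59 g
folic acid: 0.626 mg/L × 1.76 L = 1.10 mg
sodium chloride: 21.3 g/L × 1.76 L = 37.49 g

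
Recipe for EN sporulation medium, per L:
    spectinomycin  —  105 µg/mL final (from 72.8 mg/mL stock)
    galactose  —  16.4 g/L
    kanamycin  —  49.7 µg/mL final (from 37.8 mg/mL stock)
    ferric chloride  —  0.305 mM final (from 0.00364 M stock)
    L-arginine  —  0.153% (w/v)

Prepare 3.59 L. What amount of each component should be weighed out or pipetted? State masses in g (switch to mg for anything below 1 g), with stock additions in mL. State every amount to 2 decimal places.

Working volume: 3.59 L.
spectinomycin: V = C2·V2/C1 = 105 µg/mL × 3590 mL ÷ 72800 µg/mL = 5.18 mL
galactose: 16.4 g/L × 3.59 L = 58.88 g
kanamycin: C1V1 = C2V2 → 49.7 µg/mL × 3590 mL ÷ 37800 µg/mL = 4.72 mL
ferric chloride: C1V1 = C2V2 → 0.305 mM × 3590 mL ÷ 3.64 mM = 300.81 mL
L-arginine: 0.153% w/v = 1.53 g/L → 1.53 × 3.59 L = 5.49 g

spectinomycin 5.18 mL; galactose 58.88 g; kanamycin 4.72 mL; ferric chloride 300.81 mL; L-arginine 5.49 g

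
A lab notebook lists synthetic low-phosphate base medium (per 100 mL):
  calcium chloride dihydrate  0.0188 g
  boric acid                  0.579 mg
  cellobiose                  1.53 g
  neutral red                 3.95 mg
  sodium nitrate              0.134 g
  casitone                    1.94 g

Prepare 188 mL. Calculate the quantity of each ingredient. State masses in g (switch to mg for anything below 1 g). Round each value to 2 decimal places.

calcium chloride dihydrate 35.34 mg; boric acid 1.09 mg; cellobiose 2.88 g; neutral red 7.43 mg; sodium nitrate 251.92 mg; casitone 3.65 g

Scale factor = 188 mL / 100 mL = 1.88.
calcium chloride dihydrate: 0.0188 g × (188 mL / 100 mL) = 0.035344 g = 35.34 mg
boric acid: 0.579 mg × (188 mL / 100 mL) = 1.09 mg
cellobiose: 1.53 g × (188 mL / 100 mL) = 2.88 g
neutral red: 3.95 mg × (188 mL / 100 mL) = 7.43 mg
sodium nitrate: 0.134 g × (188 mL / 100 mL) = 0.25192 g = 251.92 mg
casitone: 1.94 g × (188 mL / 100 mL) = 3.65 g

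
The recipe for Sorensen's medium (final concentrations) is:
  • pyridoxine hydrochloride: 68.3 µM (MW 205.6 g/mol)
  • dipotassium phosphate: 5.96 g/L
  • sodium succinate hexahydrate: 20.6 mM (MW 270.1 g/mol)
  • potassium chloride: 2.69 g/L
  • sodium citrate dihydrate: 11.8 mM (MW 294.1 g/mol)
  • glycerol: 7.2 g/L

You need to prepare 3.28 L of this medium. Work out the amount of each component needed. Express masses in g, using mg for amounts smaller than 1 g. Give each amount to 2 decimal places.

pyridoxine hydrochloride 46.06 mg; dipotassium phosphate 19.55 g; sodium succinate hexahydrate 18.25 g; potassium chloride 8.82 g; sodium citrate dihydrate 11.38 g; glycerol 23.62 g

Working volume: 3.28 L.
pyridoxine hydrochloride: 68.3 µmol/L × 205.6 g/mol × 3.28 L ÷ 1000 = 46.06 mg
dipotassium phosphate: 5.96 g/L × 3.28 L = 19.55 g
sodium succinate hexahydrate: 20.6 mmol/L × 270.1 g/mol × 3.28 L ÷ 1000 = 18.25 g
potassium chloride: 2.69 g/L × 3.28 L = 8.82 g
sodium citrate dihydrate: 11.8 mmol/L × 294.1 g/mol × 3.28 L ÷ 1000 = 11.38 g
glycerol: 7.2 g/L × 3.28 L = 23.62 g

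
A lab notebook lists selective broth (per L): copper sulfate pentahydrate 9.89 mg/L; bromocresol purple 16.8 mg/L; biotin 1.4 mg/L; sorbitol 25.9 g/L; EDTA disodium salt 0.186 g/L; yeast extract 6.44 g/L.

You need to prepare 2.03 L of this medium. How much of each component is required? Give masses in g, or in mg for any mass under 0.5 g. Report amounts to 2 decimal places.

copper sulfate pentahydrate 20.08 mg; bromocresol purple 34.10 mg; biotin 2.84 mg; sorbitol 52.58 g; EDTA disodium salt 377.58 mg; yeast extract 13.07 g

Scale factor relative to 1 L: 2.03.
copper sulfate pentahydrate: 9.89 mg/L × 2.03 L = 20.08 mg
bromocresol purple: 16.8 mg/L × 2.03 L = 34.10 mg
biotin: 1.4 mg/L × 2.03 L = 2.84 mg
sorbitol: 25.9 g/L × 2.03 L = 52.58 g
EDTA disodium salt: 0.186 g/L × 2.03 L = 0.37758 g = 377.58 mg
yeast extract: 6.44 g/L × 2.03 L = 13.07 g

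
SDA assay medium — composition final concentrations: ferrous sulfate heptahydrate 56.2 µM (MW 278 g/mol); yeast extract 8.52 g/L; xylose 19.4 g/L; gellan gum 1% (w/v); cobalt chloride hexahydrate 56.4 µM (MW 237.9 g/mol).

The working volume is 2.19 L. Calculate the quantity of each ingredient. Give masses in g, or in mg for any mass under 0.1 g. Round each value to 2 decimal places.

Working volume: 2.19 L.
ferrous sulfate heptahydrate: 56.2 µmol/L × 278 g/mol × 2.19 L ÷ 1000 = 34.22 mg
yeast extract: 8.52 g/L × 2.19 L = 18.66 g
xylose: 19.4 g/L × 2.19 L = 42.49 g
gellan gum: 1 g per 100 mL × 2190 mL ÷ 100 = 21.90 g
cobalt chloride hexahydrate: 56.4 µmol/L × 237.9 g/mol × 2.19 L ÷ 1000 = 29.38 mg

ferrous sulfate heptahydrate 34.22 mg; yeast extract 18.66 g; xylose 42.49 g; gellan gum 21.90 g; cobalt chloride hexahydrate 29.38 mg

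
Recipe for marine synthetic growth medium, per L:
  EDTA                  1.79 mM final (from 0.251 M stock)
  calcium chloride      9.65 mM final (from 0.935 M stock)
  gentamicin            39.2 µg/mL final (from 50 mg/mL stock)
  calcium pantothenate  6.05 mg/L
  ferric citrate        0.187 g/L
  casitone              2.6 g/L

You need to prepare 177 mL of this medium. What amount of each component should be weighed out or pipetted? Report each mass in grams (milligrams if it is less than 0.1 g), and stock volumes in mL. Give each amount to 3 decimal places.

Target volume = 177 mL = 0.177 L.
EDTA: C1V1 = C2V2 → 1.79 mM × 177 mL ÷ 251 mM = 1.262 mL
calcium chloride: V = C2·V2/C1 = 9.65 mM × 177 mL ÷ 935 mM = 1.827 mL
gentamicin: V = C2·V2/C1 = 39.2 µg/mL × 177 mL ÷ 50000 µg/mL = 0.139 mL
calcium pantothenate: 6.05 mg/L × 0.177 L = 1.071 mg
ferric citrate: 0.187 g/L × 0.177 L = 0.033099 g = 33.099 mg
casitone: 2.6 g/L × 0.177 L = 0.460 g

EDTA 1.262 mL; calcium chloride 1.827 mL; gentamicin 0.139 mL; calcium pantothenate 1.071 mg; ferric citrate 33.099 mg; casitone 0.460 g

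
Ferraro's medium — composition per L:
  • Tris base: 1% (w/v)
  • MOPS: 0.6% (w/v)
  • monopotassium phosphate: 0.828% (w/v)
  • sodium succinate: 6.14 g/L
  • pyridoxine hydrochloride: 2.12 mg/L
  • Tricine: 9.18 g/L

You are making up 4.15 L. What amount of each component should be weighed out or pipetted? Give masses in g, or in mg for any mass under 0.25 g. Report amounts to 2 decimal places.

Tris base 41.50 g; MOPS 24.90 g; monopotassium phosphate 34.36 g; sodium succinate 25.48 g; pyridoxine hydrochloride 8.80 mg; Tricine 38.10 g

Scale factor relative to 1 L: 4.15.
Tris base: 1% w/v = 10 g/L → 10 × 4.15 L = 41.50 g
MOPS: 0.6 g per 100 mL × 4150 mL ÷ 100 = 24.90 g
monopotassium phosphate: 0.828 g per 100 mL × 4150 mL ÷ 100 = 34.36 g
sodium succinate: 6.14 g/L × 4.15 L = 25.48 g
pyridoxine hydrochloride: 2.12 mg/L × 4.15 L = 8.80 mg
Tricine: 9.18 g/L × 4.15 L = 38.10 g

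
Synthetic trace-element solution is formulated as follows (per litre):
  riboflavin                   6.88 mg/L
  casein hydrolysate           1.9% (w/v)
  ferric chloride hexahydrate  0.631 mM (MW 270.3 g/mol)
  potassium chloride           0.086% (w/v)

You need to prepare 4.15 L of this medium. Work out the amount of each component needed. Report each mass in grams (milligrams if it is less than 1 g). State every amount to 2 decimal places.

riboflavin 28.55 mg; casein hydrolysate 78.85 g; ferric chloride hexahydrate 707.82 mg; potassium chloride 3.57 g

Working volume: 4.15 L.
riboflavin: 6.88 mg/L × 4.15 L = 28.55 mg
casein hydrolysate: 1.9% w/v = 19 g/L → 19 × 4.15 L = 78.85 g
ferric chloride hexahydrate: 0.631 mmol/L × 270.3 mg/mmol × 4.15 L = 707.82 mg
potassium chloride: 0.086 g per 100 mL × 4150 mL ÷ 100 = 3.57 g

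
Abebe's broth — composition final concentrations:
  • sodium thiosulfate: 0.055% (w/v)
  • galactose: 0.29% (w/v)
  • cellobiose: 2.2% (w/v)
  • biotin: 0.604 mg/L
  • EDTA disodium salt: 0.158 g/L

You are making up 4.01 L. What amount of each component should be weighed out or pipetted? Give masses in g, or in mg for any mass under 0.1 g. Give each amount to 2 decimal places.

sodium thiosulfate 2.21 g; galactose 11.63 g; cellobiose 88.22 g; biotin 2.42 mg; EDTA disodium salt 0.63 g

Scale factor relative to 1 L: 4.01.
sodium thiosulfate: 0.055 g per 100 mL × 4010 mL ÷ 100 = 2.21 g
galactose: 0.29% w/v = 2.9 g/L → 2.9 × 4.01 L = 11.63 g
cellobiose: 2.2 g per 100 mL × 4010 mL ÷ 100 = 88.22 g
biotin: 0.604 mg/L × 4.01 L = 2.42 mg
EDTA disodium salt: 0.158 g/L × 4.01 L = 0.63 g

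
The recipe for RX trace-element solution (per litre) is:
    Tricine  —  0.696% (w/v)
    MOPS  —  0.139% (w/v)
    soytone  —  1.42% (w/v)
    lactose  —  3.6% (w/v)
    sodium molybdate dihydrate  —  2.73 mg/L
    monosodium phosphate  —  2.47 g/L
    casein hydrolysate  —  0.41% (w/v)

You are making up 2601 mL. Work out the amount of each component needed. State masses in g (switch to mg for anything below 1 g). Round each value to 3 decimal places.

Tricine 18.103 g; MOPS 3.615 g; soytone 36.934 g; lactose 93.636 g; sodium molybdate dihydrate 7.101 mg; monosodium phosphate 6.424 g; casein hydrolysate 10.664 g

Working volume: 2601 mL = 2.601 L.
Tricine: 0.696% w/v = 6.96 g/L → 6.96 × 2.601 L = 18.103 g
MOPS: 0.139 g per 100 mL × 2601 mL ÷ 100 = 3.615 g
soytone: 1.42 g per 100 mL × 2601 mL ÷ 100 = 36.934 g
lactose: 3.6 g per 100 mL × 2601 mL ÷ 100 = 93.636 g
sodium molybdate dihydrate: 2.73 mg/L × 2.601 L = 7.101 mg
monosodium phosphate: 2.47 g/L × 2.601 L = 6.424 g
casein hydrolysate: 0.41 g per 100 mL × 2601 mL ÷ 100 = 10.664 g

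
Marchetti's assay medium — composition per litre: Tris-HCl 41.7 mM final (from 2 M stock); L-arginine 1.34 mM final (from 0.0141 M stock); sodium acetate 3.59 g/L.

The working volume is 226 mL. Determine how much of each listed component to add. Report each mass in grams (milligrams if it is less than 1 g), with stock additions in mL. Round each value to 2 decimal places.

Working volume: 226 mL = 0.226 L.
Tris-HCl: dilute stock: 41.7 mM × 226 mL ÷ 2000 mM = 4.71 mL
L-arginine: V = C2·V2/C1 = 1.34 mM × 226 mL ÷ 14.1 mM = 21.48 mL
sodium acetate: 3.59 g/L × 0.226 L = 0.81134 g = 811.34 mg

Tris-HCl 4.71 mL; L-arginine 21.48 mL; sodium acetate 811.34 mg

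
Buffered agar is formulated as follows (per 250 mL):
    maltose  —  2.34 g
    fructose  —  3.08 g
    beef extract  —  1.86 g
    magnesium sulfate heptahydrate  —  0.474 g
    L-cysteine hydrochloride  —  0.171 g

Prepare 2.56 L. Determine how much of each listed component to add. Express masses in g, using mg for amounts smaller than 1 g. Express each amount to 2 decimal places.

maltose 23.96 g; fructose 31.54 g; beef extract 19.05 g; magnesium sulfate heptahydrate 4.85 g; L-cysteine hydrochloride 1.75 g

Ratio of target to recipe volume: 2560 / 250 = 10.24.
maltose: 2.34 g × (2560 mL / 250 mL) = 23.96 g
fructose: 3.08 g × (2560 mL / 250 mL) = 31.54 g
beef extract: 1.86 g × (2560 mL / 250 mL) = 19.05 g
magnesium sulfate heptahydrate: 0.474 g × (2560 mL / 250 mL) = 4.85 g
L-cysteine hydrochloride: 0.171 g × (2560 mL / 250 mL) = 1.75 g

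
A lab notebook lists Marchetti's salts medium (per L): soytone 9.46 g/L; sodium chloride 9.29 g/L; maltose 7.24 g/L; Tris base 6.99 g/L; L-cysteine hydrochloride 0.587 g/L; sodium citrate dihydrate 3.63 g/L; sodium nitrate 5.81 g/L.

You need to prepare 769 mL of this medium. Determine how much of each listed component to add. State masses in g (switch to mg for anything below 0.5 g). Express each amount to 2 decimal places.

soytone 7.27 g; sodium chloride 7.14 g; maltose 5.57 g; Tris base 5.38 g; L-cysteine hydrochloride 451.40 mg; sodium citrate dihydrate 2.79 g; sodium nitrate 4.47 g

Target volume = 769 mL = 0.769 L.
soytone: 9.46 g/L × 0.769 L = 7.27 g
sodium chloride: 9.29 g/L × 0.769 L = 7.14 g
maltose: 7.24 g/L × 0.769 L = 5.57 g
Tris base: 6.99 g/L × 0.769 L = 5.38 g
L-cysteine hydrochloride: 0.587 g/L × 0.769 L = 0.451403 g = 451.40 mg
sodium citrate dihydrate: 3.63 g/L × 0.769 L = 2.79 g
sodium nitrate: 5.81 g/L × 0.769 L = 4.47 g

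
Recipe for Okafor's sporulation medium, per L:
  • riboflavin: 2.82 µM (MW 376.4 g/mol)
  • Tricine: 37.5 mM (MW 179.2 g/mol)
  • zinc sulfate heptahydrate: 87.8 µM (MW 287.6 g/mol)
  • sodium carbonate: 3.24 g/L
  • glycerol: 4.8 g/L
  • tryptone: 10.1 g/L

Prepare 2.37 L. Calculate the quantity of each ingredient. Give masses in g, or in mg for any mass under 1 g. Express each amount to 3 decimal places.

Working volume: 2.37 L.
riboflavin: 2.82 µmol/L × 376.4 g/mol × 2.37 L ÷ 1000 = 2.516 mg
Tricine: 37.5 mmol/L × 179.2 g/mol × 2.37 L ÷ 1000 = 15.926 g
zinc sulfate heptahydrate: 87.8 µmol/L × 287.6 g/mol × 2.37 L ÷ 1000 = 59.846 mg
sodium carbonate: 3.24 g/L × 2.37 L = 7.679 g
glycerol: 4.8 g/L × 2.37 L = 11.376 g
tryptone: 10.1 g/L × 2.37 L = 23.937 g

riboflavin 2.516 mg; Tricine 15.926 g; zinc sulfate heptahydrate 59.846 mg; sodium carbonate 7.679 g; glycerol 11.376 g; tryptone 23.937 g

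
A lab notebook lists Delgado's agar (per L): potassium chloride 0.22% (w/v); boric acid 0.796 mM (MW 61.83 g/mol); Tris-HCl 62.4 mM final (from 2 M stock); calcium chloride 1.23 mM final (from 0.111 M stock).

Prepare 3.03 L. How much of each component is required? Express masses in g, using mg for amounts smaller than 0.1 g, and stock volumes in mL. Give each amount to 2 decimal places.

potassium chloride 6.67 g; boric acid 0.15 g; Tris-HCl 94.54 mL; calcium chloride 33.58 mL

Working volume: 3.03 L.
potassium chloride: 0.22 g per 100 mL × 3030 mL ÷ 100 = 6.67 g
boric acid: 0.796 mmol/L × 61.83 g/mol × 3.03 L ÷ 1000 = 0.15 g
Tris-HCl: V = C2·V2/C1 = 62.4 mM × 3030 mL ÷ 2000 mM = 94.54 mL
calcium chloride: dilute stock: 1.23 mM × 3030 mL ÷ 111 mM = 33.58 mL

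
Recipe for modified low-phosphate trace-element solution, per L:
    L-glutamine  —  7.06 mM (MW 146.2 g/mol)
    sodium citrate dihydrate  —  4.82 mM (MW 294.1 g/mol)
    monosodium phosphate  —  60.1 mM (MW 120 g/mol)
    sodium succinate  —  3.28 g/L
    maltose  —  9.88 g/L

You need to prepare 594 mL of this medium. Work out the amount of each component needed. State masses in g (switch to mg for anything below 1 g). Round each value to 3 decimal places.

L-glutamine 613.110 mg; sodium citrate dihydrate 842.032 mg; monosodium phosphate 4.284 g; sodium succinate 1.948 g; maltose 5.869 g

Working volume: 594 mL = 0.594 L.
L-glutamine: 7.06 mmol/L × 146.2 mg/mmol × 0.594 L = 613.110 mg
sodium citrate dihydrate: 4.82 mmol/L × 294.1 mg/mmol × 0.594 L = 842.032 mg
monosodium phosphate: 60.1 mmol/L × 120 g/mol × 0.594 L ÷ 1000 = 4.284 g
sodium succinate: 3.28 g/L × 0.594 L = 1.948 g
maltose: 9.88 g/L × 0.594 L = 5.869 g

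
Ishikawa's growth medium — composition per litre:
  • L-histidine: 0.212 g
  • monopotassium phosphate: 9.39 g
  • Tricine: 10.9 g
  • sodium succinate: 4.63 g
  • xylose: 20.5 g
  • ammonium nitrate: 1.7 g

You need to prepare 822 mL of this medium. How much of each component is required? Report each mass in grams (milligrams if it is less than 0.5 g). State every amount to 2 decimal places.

Ratio of target to recipe volume: 822 / 1000 = 0.822.
L-histidine: 0.212 g × (822 mL / 1000 mL) = 0.174264 g = 174.26 mg
monopotassium phosphate: 9.39 g × (822 mL / 1000 mL) = 7.72 g
Tricine: 10.9 g × (822 mL / 1000 mL) = 8.96 g
sodium succinate: 4.63 g × (822 mL / 1000 mL) = 3.81 g
xylose: 20.5 g × (822 mL / 1000 mL) = 16.85 g
ammonium nitrate: 1.7 g × (822 mL / 1000 mL) = 1.40 g

L-histidine 174.26 mg; monopotassium phosphate 7.72 g; Tricine 8.96 g; sodium succinate 3.81 g; xylose 16.85 g; ammonium nitrate 1.40 g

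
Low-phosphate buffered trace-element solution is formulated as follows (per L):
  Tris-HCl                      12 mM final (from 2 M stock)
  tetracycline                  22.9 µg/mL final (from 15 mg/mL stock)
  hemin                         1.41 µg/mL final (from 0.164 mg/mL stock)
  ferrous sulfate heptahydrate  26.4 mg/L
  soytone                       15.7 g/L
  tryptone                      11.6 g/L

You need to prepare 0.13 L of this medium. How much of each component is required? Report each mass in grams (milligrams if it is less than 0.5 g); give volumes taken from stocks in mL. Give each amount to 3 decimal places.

Scale factor relative to 1 L: 0.13.
Tris-HCl: V = C2·V2/C1 = 12 mM × 130 mL ÷ 2000 mM = 0.780 mL
tetracycline: C1V1 = C2V2 → 22.9 µg/mL × 130 mL ÷ 15000 µg/mL = 0.198 mL
hemin: dilute stock: 1.41 µg/mL × 130 mL ÷ 164 µg/mL = 1.118 mL
ferrous sulfate heptahydrate: 26.4 mg/L × 0.13 L = 3.432 mg
soytone: 15.7 g/L × 0.13 L = 2.041 g
tryptone: 11.6 g/L × 0.13 L = 1.508 g

Tris-HCl 0.780 mL; tetracycline 0.198 mL; hemin 1.118 mL; ferrous sulfate heptahydrate 3.432 mg; soytone 2.041 g; tryptone 1.508 g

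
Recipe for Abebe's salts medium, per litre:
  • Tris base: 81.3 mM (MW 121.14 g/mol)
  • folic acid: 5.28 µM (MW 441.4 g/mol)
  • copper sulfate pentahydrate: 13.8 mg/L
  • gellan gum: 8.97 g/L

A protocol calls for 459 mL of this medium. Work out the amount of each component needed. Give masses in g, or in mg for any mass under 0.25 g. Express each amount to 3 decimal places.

Tris base 4.521 g; folic acid 1.070 mg; copper sulfate pentahydrate 6.334 mg; gellan gum 4.117 g

Scale factor relative to 1 L: 0.459.
Tris base: 81.3 mmol/L × 121.14 g/mol × 0.459 L ÷ 1000 = 4.521 g
folic acid: 5.28 µmol/L × 441.4 g/mol × 0.459 L ÷ 1000 = 1.070 mg
copper sulfate pentahydrate: 13.8 mg/L × 0.459 L = 6.334 mg
gellan gum: 8.97 g/L × 0.459 L = 4.117 g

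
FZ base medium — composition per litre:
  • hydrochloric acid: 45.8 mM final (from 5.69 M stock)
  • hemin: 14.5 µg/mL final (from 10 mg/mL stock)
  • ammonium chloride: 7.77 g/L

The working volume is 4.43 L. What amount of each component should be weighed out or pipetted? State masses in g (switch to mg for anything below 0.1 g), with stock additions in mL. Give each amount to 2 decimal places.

hydrochloric acid 35.66 mL; hemin 6.42 mL; ammonium chloride 34.42 g

Scale factor relative to 1 L: 4.43.
hydrochloric acid: dilute stock: 45.8 mM × 4430 mL ÷ 5690 mM = 35.66 mL
hemin: dilute stock: 14.5 µg/mL × 4430 mL ÷ 10000 µg/mL = 6.42 mL
ammonium chloride: 7.77 g/L × 4.43 L = 34.42 g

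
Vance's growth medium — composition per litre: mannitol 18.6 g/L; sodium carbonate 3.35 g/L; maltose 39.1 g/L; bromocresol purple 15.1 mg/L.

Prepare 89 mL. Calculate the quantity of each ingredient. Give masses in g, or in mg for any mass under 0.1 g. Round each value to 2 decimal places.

mannitol 1.66 g; sodium carbonate 0.30 g; maltose 3.48 g; bromocresol purple 1.34 mg

Scale factor relative to 1 L: 0.089.
mannitol: 18.6 g/L × 0.089 L = 1.66 g
sodium carbonate: 3.35 g/L × 0.089 L = 0.30 g
maltose: 39.1 g/L × 0.089 L = 3.48 g
bromocresol purple: 15.1 mg/L × 0.089 L = 1.34 mg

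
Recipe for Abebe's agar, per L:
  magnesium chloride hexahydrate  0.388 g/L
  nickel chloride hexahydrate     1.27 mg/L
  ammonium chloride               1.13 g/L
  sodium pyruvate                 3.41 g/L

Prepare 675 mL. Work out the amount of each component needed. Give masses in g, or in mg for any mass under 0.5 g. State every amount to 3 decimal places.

Target volume = 675 mL = 0.675 L.
magnesium chloride hexahydrate: 0.388 g/L × 0.675 L = 0.2619 g = 261.900 mg
nickel chloride hexahydrate: 1.27 mg/L × 0.675 L = 0.857 mg
ammonium chloride: 1.13 g/L × 0.675 L = 0.763 g
sodium pyruvate: 3.41 g/L × 0.675 L = 2.302 g

magnesium chloride hexahydrate 261.900 mg; nickel chloride hexahydrate 0.857 mg; ammonium chloride 0.763 g; sodium pyruvate 2.302 g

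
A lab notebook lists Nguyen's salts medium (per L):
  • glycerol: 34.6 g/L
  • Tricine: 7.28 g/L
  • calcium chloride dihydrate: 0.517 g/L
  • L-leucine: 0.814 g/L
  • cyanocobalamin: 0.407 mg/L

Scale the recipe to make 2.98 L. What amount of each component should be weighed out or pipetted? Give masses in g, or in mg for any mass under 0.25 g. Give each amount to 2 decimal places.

glycerol 103.11 g; Tricine 21.69 g; calcium chloride dihydrate 1.54 g; L-leucine 2.43 g; cyanocobalamin 1.21 mg

Working volume: 2.98 L.
glycerol: 34.6 g/L × 2.98 L = 103.11 g
Tricine: 7.28 g/L × 2.98 L = 21.69 g
calcium chloride dihydrate: 0.517 g/L × 2.98 L = 1.54 g
L-leucine: 0.814 g/L × 2.98 L = 2.43 g
cyanocobalamin: 0.407 mg/L × 2.98 L = 1.21 mg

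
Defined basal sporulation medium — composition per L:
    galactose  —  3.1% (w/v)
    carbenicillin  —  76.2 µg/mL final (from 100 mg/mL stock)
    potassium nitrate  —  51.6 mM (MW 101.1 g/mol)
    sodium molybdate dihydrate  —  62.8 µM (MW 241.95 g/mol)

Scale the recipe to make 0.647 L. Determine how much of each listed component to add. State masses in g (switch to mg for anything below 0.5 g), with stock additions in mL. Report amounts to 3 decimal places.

Working volume: 0.647 L.
galactose: 3.1% w/v = 31 g/L → 31 × 0.647 L = 20.057 g
carbenicillin: V = C2·V2/C1 = 76.2 µg/mL × 647 mL ÷ 100000 µg/mL = 0.493 mL
potassium nitrate: 51.6 mmol/L × 101.1 g/mol × 0.647 L ÷ 1000 = 3.375 g
sodium molybdate dihydrate: 62.8 µmol/L × 241.95 g/mol × 0.647 L ÷ 1000 = 9.831 mg

galactose 20.057 g; carbenicillin 0.493 mL; potassium nitrate 3.375 g; sodium molybdate dihydrate 9.831 mg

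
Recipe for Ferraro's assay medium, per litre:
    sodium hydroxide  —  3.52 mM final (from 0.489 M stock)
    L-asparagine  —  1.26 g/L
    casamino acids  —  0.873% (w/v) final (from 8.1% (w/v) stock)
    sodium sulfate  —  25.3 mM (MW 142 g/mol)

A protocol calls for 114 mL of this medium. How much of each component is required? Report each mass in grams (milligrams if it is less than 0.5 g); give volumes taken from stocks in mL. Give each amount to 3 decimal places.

Working volume: 114 mL = 0.114 L.
sodium hydroxide: V = C2·V2/C1 = 3.52 mM × 114 mL ÷ 489 mM = 0.821 mL
L-asparagine: 1.26 g/L × 0.114 L = 0.14364 g = 143.640 mg
casamino acids: dilute stock: 0.873% ÷ 8.1% × 114 mL = 12.287 mL
sodium sulfate: 25.3 mmol/L × 142 mg/mmol × 0.114 L = 409.556 mg

sodium hydroxide 0.821 mL; L-asparagine 143.640 mg; casamino acids 12.287 mL; sodium sulfate 409.556 mg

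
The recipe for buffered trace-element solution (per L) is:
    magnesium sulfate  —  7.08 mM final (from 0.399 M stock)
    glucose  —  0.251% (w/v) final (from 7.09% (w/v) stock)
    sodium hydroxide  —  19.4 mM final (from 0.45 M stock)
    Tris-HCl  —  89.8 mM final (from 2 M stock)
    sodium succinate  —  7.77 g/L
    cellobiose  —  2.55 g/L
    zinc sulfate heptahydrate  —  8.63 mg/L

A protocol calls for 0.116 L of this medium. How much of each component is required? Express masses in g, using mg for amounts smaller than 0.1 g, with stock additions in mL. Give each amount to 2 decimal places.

magnesium sulfate 2.06 mL; glucose 4.11 mL; sodium hydroxide 5.00 mL; Tris-HCl 5.21 mL; sodium succinate 0.90 g; cellobiose 0.30 g; zinc sulfate heptahydrate 1.00 mg

Working volume: 0.116 L.
magnesium sulfate: dilute stock: 7.08 mM × 116 mL ÷ 399 mM = 2.06 mL
glucose: V = C2·V2/C1 = 0.251% ÷ 7.09% × 116 mL = 4.11 mL
sodium hydroxide: dilute stock: 19.4 mM × 116 mL ÷ 450 mM = 5.00 mL
Tris-HCl: C1V1 = C2V2 → 89.8 mM × 116 mL ÷ 2000 mM = 5.21 mL
sodium succinate: 7.77 g/L × 0.116 L = 0.90 g
cellobiose: 2.55 g/L × 0.116 L = 0.30 g
zinc sulfate heptahydrate: 8.63 mg/L × 0.116 L = 1.00 mg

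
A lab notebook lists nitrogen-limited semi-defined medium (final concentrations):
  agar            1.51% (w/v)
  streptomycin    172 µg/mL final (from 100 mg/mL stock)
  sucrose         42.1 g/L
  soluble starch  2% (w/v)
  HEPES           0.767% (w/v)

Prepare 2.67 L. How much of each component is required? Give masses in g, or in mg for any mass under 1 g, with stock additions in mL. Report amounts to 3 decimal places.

Scale factor relative to 1 L: 2.67.
agar: 1.51% w/v = 15.1 g/L → 15.1 × 2.67 L = 40.317 g
streptomycin: V = C2·V2/C1 = 172 µg/mL × 2670 mL ÷ 100000 µg/mL = 4.592 mL
sucrose: 42.1 g/L × 2.67 L = 112.407 g
soluble starch: 2% w/v = 20 g/L → 20 × 2.67 L = 53.400 g
HEPES: 0.767% w/v = 7.67 g/L → 7.67 × 2.67 L = 20.479 g

agar 40.317 g; streptomycin 4.592 mL; sucrose 112.407 g; soluble starch 53.400 g; HEPES 20.479 g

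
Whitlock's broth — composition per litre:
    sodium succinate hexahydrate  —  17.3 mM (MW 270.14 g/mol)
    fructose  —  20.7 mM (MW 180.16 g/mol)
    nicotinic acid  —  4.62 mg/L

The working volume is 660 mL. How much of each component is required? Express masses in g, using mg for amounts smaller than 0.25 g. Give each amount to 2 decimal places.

Working volume: 660 mL = 0.66 L.
sodium succinate hexahydrate: 17.3 mmol/L × 270.14 g/mol × 0.66 L ÷ 1000 = 3.08 g
fructose: 20.7 mmol/L × 180.16 g/mol × 0.66 L ÷ 1000 = 2.46 g
nicotinic acid: 4.62 mg/L × 0.66 L = 3.05 mg

sodium succinate hexahydrate 3.08 g; fructose 2.46 g; nicotinic acid 3.05 mg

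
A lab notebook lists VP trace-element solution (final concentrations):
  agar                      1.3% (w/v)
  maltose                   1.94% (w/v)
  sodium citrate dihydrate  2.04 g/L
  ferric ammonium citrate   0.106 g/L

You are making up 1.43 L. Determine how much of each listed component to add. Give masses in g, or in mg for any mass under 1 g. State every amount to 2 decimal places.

Working volume: 1.43 L.
agar: 1.3% w/v = 13 g/L → 13 × 1.43 L = 18.59 g
maltose: 1.94 g per 100 mL × 1430 mL ÷ 100 = 27.74 g
sodium citrate dihydrate: 2.04 g/L × 1.43 L = 2.92 g
ferric ammonium citrate: 0.106 g/L × 1.43 L = 0.15158 g = 151.58 mg

agar 18.59 g; maltose 27.74 g; sodium citrate dihydrate 2.92 g; ferric ammonium citrate 151.58 mg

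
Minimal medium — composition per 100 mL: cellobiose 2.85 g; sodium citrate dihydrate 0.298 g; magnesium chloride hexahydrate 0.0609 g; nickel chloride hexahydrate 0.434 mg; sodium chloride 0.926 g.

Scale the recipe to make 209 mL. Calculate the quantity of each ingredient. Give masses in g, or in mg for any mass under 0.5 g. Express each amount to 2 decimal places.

Scale factor = 209 mL / 100 mL = 2.09.
cellobiose: 2.85 g × (209 mL / 100 mL) = 5.96 g
sodium citrate dihydrate: 0.298 g × (209 mL / 100 mL) = 0.62 g
magnesium chloride hexahydrate: 0.0609 g × (209 mL / 100 mL) = 0.127281 g = 127.28 mg
nickel chloride hexahydrate: 0.434 mg × (209 mL / 100 mL) = 0.91 mg
sodium chloride: 0.926 g × (209 mL / 100 mL) = 1.94 g

cellobiose 5.96 g; sodium citrate dihydrate 0.62 g; magnesium chloride hexahydrate 127.28 mg; nickel chloride hexahydrate 0.91 mg; sodium chloride 1.94 g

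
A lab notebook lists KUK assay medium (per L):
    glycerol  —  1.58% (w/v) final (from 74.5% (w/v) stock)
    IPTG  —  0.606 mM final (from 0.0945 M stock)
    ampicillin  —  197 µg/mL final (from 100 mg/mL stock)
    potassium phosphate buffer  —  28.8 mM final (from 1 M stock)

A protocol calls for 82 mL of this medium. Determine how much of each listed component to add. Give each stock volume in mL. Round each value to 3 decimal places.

Working volume: 82 mL = 0.082 L.
glycerol: C1V1 = C2V2 → 1.58% ÷ 74.5% × 82 mL = 1.739 mL
IPTG: dilute stock: 0.606 mM × 82 mL ÷ 94.5 mM = 0.526 mL
ampicillin: C1V1 = C2V2 → 197 µg/mL × 82 mL ÷ 100000 µg/mL = 0.162 mL
potassium phosphate buffer: C1V1 = C2V2 → 28.8 mM × 82 mL ÷ 1000 mM = 2.362 mL

glycerol 1.739 mL; IPTG 0.526 mL; ampicillin 0.162 mL; potassium phosphate buffer 2.362 mL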